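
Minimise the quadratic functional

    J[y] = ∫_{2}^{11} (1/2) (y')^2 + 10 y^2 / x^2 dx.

The Lagrangian is L = (1/2) (y')^2 + 10 y^2 / x^2.
Compute ∂L/∂y = 20y/x^2, ∂L/∂y' = y'.
The Euler-Lagrange equation d/dx(∂L/∂y') − ∂L/∂y = 0 reduces to
    y'' − 20/x^2 · y = 0  (x > 0).
Its general solution is
    y(x) = A x^5 + B x^(-4),
with A, B fixed by the endpoint conditions.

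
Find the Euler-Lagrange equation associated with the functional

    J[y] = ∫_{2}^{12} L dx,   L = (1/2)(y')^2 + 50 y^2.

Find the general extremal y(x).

The Lagrangian is L = (1/2)(y')^2 + 50 y^2.
∂L/∂y = 100y.
∂L/∂y' = y'.
The Euler-Lagrange equation d/dx(∂L/∂y') − ∂L/∂y = 0 becomes:
    y'' - 100 y = 0
General solution: y(x) = A e^(10x) + B e^(-10x), where A and B are arbitrary constants fixed by the endpoint conditions.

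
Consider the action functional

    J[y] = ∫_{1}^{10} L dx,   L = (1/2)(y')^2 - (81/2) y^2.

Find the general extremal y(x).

The Lagrangian is L = (1/2)(y')^2 - (81/2) y^2.
∂L/∂y = -81y.
∂L/∂y' = y'.
The Euler-Lagrange equation d/dx(∂L/∂y') − ∂L/∂y = 0 becomes:
    y'' + 81 y = 0
General solution: y(x) = A sin(9x) + B cos(9x), where A and B are arbitrary constants fixed by the endpoint conditions.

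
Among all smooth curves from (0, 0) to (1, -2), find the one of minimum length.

Arc-length functional: J[y] = ∫ sqrt(1 + (y')^2) dx.
Lagrangian L = sqrt(1 + (y')^2) has no explicit y dependence, so ∂L/∂y = 0 and the Euler-Lagrange equation gives
    d/dx( y' / sqrt(1 + (y')^2) ) = 0  ⇒  y' / sqrt(1 + (y')^2) = const.
Hence y' is constant, so y(x) is affine.
Fitting the endpoints (0, 0) and (1, -2):
    slope m = ((-2) − 0) / (1 − 0) = -2,
    intercept c = 0 − m·0 = 0.
Extremal: y(x) = -2 x.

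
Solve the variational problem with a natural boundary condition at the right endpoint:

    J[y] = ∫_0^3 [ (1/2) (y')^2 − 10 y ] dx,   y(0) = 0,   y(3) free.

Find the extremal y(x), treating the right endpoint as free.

The Lagrangian L = (1/2) (y')^2 − 10 y gives
    ∂L/∂y = −10,   ∂L/∂y' = y'.
Euler-Lagrange: d/dx(y') − (−10) = 0, i.e. y'' + 10 = 0, so
    y(x) = −(10/2) x^2 + C1 x + C2.
Fixed left endpoint y(0) = 0 ⇒ C2 = 0.
The right endpoint x = 3 is free, so the natural (transversality) condition is ∂L/∂y' |_{x=3} = 0, i.e. y'(3) = 0.
Compute y'(x) = −10 x + C1, so y'(3) = −30 + C1 = 0 ⇒ C1 = 30.
Therefore the extremal is
    y(x) = −5 x^2 + 30 x.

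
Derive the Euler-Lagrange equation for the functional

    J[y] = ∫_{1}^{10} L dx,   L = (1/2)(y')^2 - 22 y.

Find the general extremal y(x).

The Lagrangian is L = (1/2)(y')^2 - 22 y.
∂L/∂y = -22.
∂L/∂y' = y'.
The Euler-Lagrange equation d/dx(∂L/∂y') − ∂L/∂y = 0 becomes:
    y'' + 22 = 0
General solution: y(x) = -11 x^2 + A x + B, where A and B are arbitrary constants fixed by the endpoint conditions.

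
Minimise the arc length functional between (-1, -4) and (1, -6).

Arc-length functional: J[y] = ∫ sqrt(1 + (y')^2) dx.
Lagrangian L = sqrt(1 + (y')^2) has no explicit y dependence, so ∂L/∂y = 0 and the Euler-Lagrange equation gives
    d/dx( y' / sqrt(1 + (y')^2) ) = 0  ⇒  y' / sqrt(1 + (y')^2) = const.
Hence y' is constant, so y(x) is affine.
Fitting the endpoints (-1, -4) and (1, -6):
    slope m = ((-6) − (-4)) / (1 − (-1)) = -1,
    intercept c = (-4) − m·(-1) = -5.
Extremal: y(x) = -x - 5.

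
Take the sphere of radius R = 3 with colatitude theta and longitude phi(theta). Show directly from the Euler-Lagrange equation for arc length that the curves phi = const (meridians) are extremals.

On the sphere of radius R = 3 with spherical coordinates (θ, φ), the induced metric is
    ds^2 = 9(dθ^2 + sin^2(θ) dφ^2).
Using θ as the parameter, the arc-length functional becomes
    J[φ] = ∫ 3 sqrt(1 + sin^2(θ) (dφ/dθ)^2) dθ.
So L = 3 sqrt(1 + sin^2(θ) φ'^2). Compute
    ∂L/∂φ = 0  (L has no explicit φ dependence),
    ∂L/∂φ' = 3 sin^2(θ) φ' / sqrt(1 + sin^2(θ) φ'^2).
For the candidate φ(θ) = c (constant), φ' = 0, so ∂L/∂φ' evaluated along the candidate vanishes, and ∂L/∂φ is identically zero. Hence
    d/dθ(∂L/∂φ') − ∂L/∂φ = 0
is satisfied. Therefore meridians φ = const are extremals of arc length — they are geodesics on the sphere.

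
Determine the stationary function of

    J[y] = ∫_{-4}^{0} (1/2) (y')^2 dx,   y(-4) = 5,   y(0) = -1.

The Lagrangian is L = (1/2) (y')^2.
Compute ∂L/∂y = 0, ∂L/∂y' = y'.
The Euler-Lagrange equation d/dx(∂L/∂y') − ∂L/∂y = 0 reduces to
    y'' = 0.
Its general solution is
    y(x) = A x + B,
with A, B fixed by the endpoint conditions.
Applying the endpoint conditions y(-4) = 5 and y(0) = -1: solve A·-4 + B = 5 and A·0 + B = -1. Subtracting gives A(0 − -4) = -1 − 5, so A = -3/2, and B = 5 − A·-4 = -1. Therefore
    y(x) = (-3/2) x - 1.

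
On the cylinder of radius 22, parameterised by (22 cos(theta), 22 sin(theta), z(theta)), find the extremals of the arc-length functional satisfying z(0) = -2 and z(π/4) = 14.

Parameterise the cylinder of radius R = 22 as
    r(θ) = (22 cos θ, 22 sin θ, z(θ)).
The arc-length element is
    ds = sqrt(484 + (dz/dθ)^2) dθ,
so the Lagrangian is L = sqrt(484 + z'^2).
L depends on z' only, not on z or θ, so ∂L/∂z = 0 and
    ∂L/∂z' = z' / sqrt(484 + z'^2).
The Euler-Lagrange equation gives
    d/dθ( z' / sqrt(484 + z'^2) ) = 0,
so z' is constant. Integrating once:
    z(θ) = a θ + b,
a helix on the cylinder (a straight line when the cylinder is unrolled). The constants a, b are determined by the endpoint conditions.
With endpoint conditions z(0) = -2 and z(π/4) = 14: from z(0) = b we get b = -2, and a·π/4 + -2 = 14 gives a = 64/π, so
    z(θ) = (64/π) θ − 2.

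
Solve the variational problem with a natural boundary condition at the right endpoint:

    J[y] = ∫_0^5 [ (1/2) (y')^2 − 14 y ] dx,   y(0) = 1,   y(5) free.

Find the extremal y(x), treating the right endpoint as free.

The Lagrangian L = (1/2) (y')^2 − 14 y gives
    ∂L/∂y = −14,   ∂L/∂y' = y'.
Euler-Lagrange: d/dx(y') − (−14) = 0, i.e. y'' + 14 = 0, so
    y(x) = −(14/2) x^2 + C1 x + C2.
Fixed left endpoint y(0) = 1 ⇒ C2 = 1.
The right endpoint x = 5 is free, so the natural (transversality) condition is ∂L/∂y' |_{x=5} = 0, i.e. y'(5) = 0.
Compute y'(x) = −14 x + C1, so y'(5) = −70 + C1 = 0 ⇒ C1 = 70.
Therefore the extremal is
    y(x) = −7 x^2 + 70 x + 1.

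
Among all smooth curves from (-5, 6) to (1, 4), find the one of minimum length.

Arc-length functional: J[y] = ∫ sqrt(1 + (y')^2) dx.
Lagrangian L = sqrt(1 + (y')^2) has no explicit y dependence, so ∂L/∂y = 0 and the Euler-Lagrange equation gives
    d/dx( y' / sqrt(1 + (y')^2) ) = 0  ⇒  y' / sqrt(1 + (y')^2) = const.
Hence y' is constant, so y(x) is affine.
Fitting the endpoints (-5, 6) and (1, 4):
    slope m = (4 − 6) / (1 − (-5)) = -1/3,
    intercept c = 6 − m·(-5) = 13/3.
Extremal: y(x) = (-1/3) x + 13/3.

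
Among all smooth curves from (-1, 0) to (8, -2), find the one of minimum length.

Arc-length functional: J[y] = ∫ sqrt(1 + (y')^2) dx.
Lagrangian L = sqrt(1 + (y')^2) has no explicit y dependence, so ∂L/∂y = 0 and the Euler-Lagrange equation gives
    d/dx( y' / sqrt(1 + (y')^2) ) = 0  ⇒  y' / sqrt(1 + (y')^2) = const.
Hence y' is constant, so y(x) is affine.
Fitting the endpoints (-1, 0) and (8, -2):
    slope m = ((-2) − 0) / (8 − (-1)) = -2/9,
    intercept c = 0 − m·(-1) = -2/9.
Extremal: y(x) = (-2/9) x - 2/9.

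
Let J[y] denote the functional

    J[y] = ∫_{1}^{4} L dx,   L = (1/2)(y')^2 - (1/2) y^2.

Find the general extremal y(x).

The Lagrangian is L = (1/2)(y')^2 - (1/2) y^2.
∂L/∂y = -y.
∂L/∂y' = y'.
The Euler-Lagrange equation d/dx(∂L/∂y') − ∂L/∂y = 0 becomes:
    y'' + y = 0
General solution: y(x) = A sin(x) + B cos(x), where A and B are arbitrary constants fixed by the endpoint conditions.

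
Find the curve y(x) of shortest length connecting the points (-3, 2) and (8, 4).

Arc-length functional: J[y] = ∫ sqrt(1 + (y')^2) dx.
Lagrangian L = sqrt(1 + (y')^2) has no explicit y dependence, so ∂L/∂y = 0 and the Euler-Lagrange equation gives
    d/dx( y' / sqrt(1 + (y')^2) ) = 0  ⇒  y' / sqrt(1 + (y')^2) = const.
Hence y' is constant, so y(x) is affine.
Fitting the endpoints (-3, 2) and (8, 4):
    slope m = (4 − 2) / (8 − (-3)) = 2/11,
    intercept c = 2 − m·(-3) = 28/11.
Extremal: y(x) = (2/11) x + 28/11.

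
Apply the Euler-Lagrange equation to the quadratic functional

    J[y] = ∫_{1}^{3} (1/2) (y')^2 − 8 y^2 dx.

The Lagrangian is L = (1/2) (y')^2 − 8 y^2.
Compute ∂L/∂y = -16y, ∂L/∂y' = y'.
The Euler-Lagrange equation d/dx(∂L/∂y') − ∂L/∂y = 0 reduces to
    y'' + 16 y = 0.
Its general solution is
    y(x) = A sin(4x) + B cos(4x),
with A, B fixed by the endpoint conditions.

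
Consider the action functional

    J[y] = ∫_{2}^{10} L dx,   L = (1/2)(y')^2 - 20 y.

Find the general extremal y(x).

The Lagrangian is L = (1/2)(y')^2 - 20 y.
∂L/∂y = -20.
∂L/∂y' = y'.
The Euler-Lagrange equation d/dx(∂L/∂y') − ∂L/∂y = 0 becomes:
    y'' + 20 = 0
General solution: y(x) = -10 x^2 + A x + B, where A and B are arbitrary constants fixed by the endpoint conditions.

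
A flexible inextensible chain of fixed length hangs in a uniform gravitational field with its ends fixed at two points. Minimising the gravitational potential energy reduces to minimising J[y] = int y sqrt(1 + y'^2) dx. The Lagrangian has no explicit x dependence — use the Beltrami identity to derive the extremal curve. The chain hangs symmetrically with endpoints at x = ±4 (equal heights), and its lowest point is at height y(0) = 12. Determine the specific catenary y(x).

The Lagrangian L(y, y') = y sqrt(1 + y'^2) has no explicit x dependence, so the Beltrami identity applies:
    L − y' ∂L/∂y' = C.
Compute ∂L/∂y' = y · y' / sqrt(1 + y'^2). Then
    L − y' ∂L/∂y'
    = y sqrt(1 + y'^2) − y · y'^2 / sqrt(1 + y'^2)
    = y (1 + y'^2 − y'^2) / sqrt(1 + y'^2)
    = y / sqrt(1 + y'^2) = C.
Squaring gives y^2 = C^2 (1 + y'^2), i.e.
    y'^2 = y^2 / C^2 − 1.
Separating variables,
    dy / sqrt(y^2 − C^2) = dx / C,
and integrating gives arccosh(y / C) = (x − a)/C, so
    y(x) = C cosh((x − a)/C),
the catenary. The constants C and a are fixed by the two endpoint conditions (and, for the hanging-chain problem, the length constraint selects C).
Now fit the given data. The endpoints x = ±4 are symmetric at equal height, so the catenary is even about its minimum: a = 0 and y(x) = C cosh(x/C). The lowest point is y(0) = C cosh(0) = C, and we are told y(0) = 12, so C = 12. Therefore
    y(x) = 12 cosh(x/12),
and at the endpoints
    y(±4) = 12 cosh(4/12).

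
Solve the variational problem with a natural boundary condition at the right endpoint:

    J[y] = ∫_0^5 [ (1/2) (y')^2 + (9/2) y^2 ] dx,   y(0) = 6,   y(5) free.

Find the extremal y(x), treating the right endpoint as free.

The Lagrangian L = (1/2) (y')^2 + (9/2) y^2 gives
    ∂L/∂y = 9 y,   ∂L/∂y' = y'.
Euler-Lagrange: y'' − 9 y = 0.
With k = 3, the general solution is
    y(x) = A cosh(3 x) + B sinh(3 x).
Fixed left endpoint y(0) = 6 ⇒ A = 6.
The right endpoint x = 5 is free, so the natural (transversality) condition is ∂L/∂y' |_{x=5} = 0, i.e. y'(5) = 0.
Compute y'(x) = A k sinh(k x) + B k cosh(k x), so
    y'(5) = A k sinh(k·5) + B k cosh(k·5) = 0
    ⇒ B = −A tanh(k·5) = − 6 tanh(3·5).
Therefore the extremal is
    y(x) = 6 cosh(3 x) − 6 tanh(3·5) sinh(3 x).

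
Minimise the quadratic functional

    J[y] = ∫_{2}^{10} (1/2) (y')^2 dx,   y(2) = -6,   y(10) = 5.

The Lagrangian is L = (1/2) (y')^2.
Compute ∂L/∂y = 0, ∂L/∂y' = y'.
The Euler-Lagrange equation d/dx(∂L/∂y') − ∂L/∂y = 0 reduces to
    y'' = 0.
Its general solution is
    y(x) = A x + B,
with A, B fixed by the endpoint conditions.
Applying the endpoint conditions y(2) = -6 and y(10) = 5: solve A·2 + B = -6 and A·10 + B = 5. Subtracting gives A(10 − 2) = 5 − -6, so A = 11/8, and B = -6 − A·2 = -35/4. Therefore
    y(x) = (11/8) x - 35/4.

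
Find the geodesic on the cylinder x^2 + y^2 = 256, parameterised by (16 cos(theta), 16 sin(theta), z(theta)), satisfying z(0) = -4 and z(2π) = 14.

Parameterise the cylinder of radius R = 16 as
    r(θ) = (16 cos θ, 16 sin θ, z(θ)).
The arc-length element is
    ds = sqrt(256 + (dz/dθ)^2) dθ,
so the Lagrangian is L = sqrt(256 + z'^2).
L depends on z' only, not on z or θ, so ∂L/∂z = 0 and
    ∂L/∂z' = z' / sqrt(256 + z'^2).
The Euler-Lagrange equation gives
    d/dθ( z' / sqrt(256 + z'^2) ) = 0,
so z' is constant. Integrating once:
    z(θ) = a θ + b,
a helix on the cylinder (a straight line when the cylinder is unrolled). The constants a, b are determined by the endpoint conditions.
With endpoint conditions z(0) = -4 and z(2π) = 14: from z(0) = b we get b = -4, and a·2π + -4 = 14 gives a = 9/π, so
    z(θ) = (9/π) θ − 4.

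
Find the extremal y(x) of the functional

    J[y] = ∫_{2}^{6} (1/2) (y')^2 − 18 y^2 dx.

The Lagrangian is L = (1/2) (y')^2 − 18 y^2.
Compute ∂L/∂y = -36y, ∂L/∂y' = y'.
The Euler-Lagrange equation d/dx(∂L/∂y') − ∂L/∂y = 0 reduces to
    y'' + 36 y = 0.
Its general solution is
    y(x) = A sin(6x) + B cos(6x),
with A, B fixed by the endpoint conditions.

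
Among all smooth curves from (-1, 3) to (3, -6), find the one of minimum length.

Arc-length functional: J[y] = ∫ sqrt(1 + (y')^2) dx.
Lagrangian L = sqrt(1 + (y')^2) has no explicit y dependence, so ∂L/∂y = 0 and the Euler-Lagrange equation gives
    d/dx( y' / sqrt(1 + (y')^2) ) = 0  ⇒  y' / sqrt(1 + (y')^2) = const.
Hence y' is constant, so y(x) is affine.
Fitting the endpoints (-1, 3) and (3, -6):
    slope m = ((-6) − 3) / (3 − (-1)) = -9/4,
    intercept c = 3 − m·(-1) = 3/4.
Extremal: y(x) = (-9/4) x + 3/4.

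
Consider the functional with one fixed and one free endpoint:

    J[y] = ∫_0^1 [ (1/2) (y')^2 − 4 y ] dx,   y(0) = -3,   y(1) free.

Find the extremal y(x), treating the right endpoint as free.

The Lagrangian L = (1/2) (y')^2 − 4 y gives
    ∂L/∂y = −4,   ∂L/∂y' = y'.
Euler-Lagrange: d/dx(y') − (−4) = 0, i.e. y'' + 4 = 0, so
    y(x) = −(4/2) x^2 + C1 x + C2.
Fixed left endpoint y(0) = -3 ⇒ C2 = -3.
The right endpoint x = 1 is free, so the natural (transversality) condition is ∂L/∂y' |_{x=1} = 0, i.e. y'(1) = 0.
Compute y'(x) = −4 x + C1, so y'(1) = −4 + C1 = 0 ⇒ C1 = 4.
Therefore the extremal is
    y(x) = −2 x^2 + 4 x − 3.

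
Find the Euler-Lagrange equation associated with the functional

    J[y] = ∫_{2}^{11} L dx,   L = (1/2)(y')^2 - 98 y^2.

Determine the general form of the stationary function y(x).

The Lagrangian is L = (1/2)(y')^2 - 98 y^2.
∂L/∂y = -196y.
∂L/∂y' = y'.
The Euler-Lagrange equation d/dx(∂L/∂y') − ∂L/∂y = 0 becomes:
    y'' + 196 y = 0
General solution: y(x) = A sin(14x) + B cos(14x), where A and B are arbitrary constants fixed by the endpoint conditions.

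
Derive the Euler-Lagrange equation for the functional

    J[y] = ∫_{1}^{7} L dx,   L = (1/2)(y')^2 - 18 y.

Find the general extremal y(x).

The Lagrangian is L = (1/2)(y')^2 - 18 y.
∂L/∂y = -18.
∂L/∂y' = y'.
The Euler-Lagrange equation d/dx(∂L/∂y') − ∂L/∂y = 0 becomes:
    y'' + 18 = 0
General solution: y(x) = -9 x^2 + A x + B, where A and B are arbitrary constants fixed by the endpoint conditions.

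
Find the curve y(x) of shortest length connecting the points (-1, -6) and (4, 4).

Arc-length functional: J[y] = ∫ sqrt(1 + (y')^2) dx.
Lagrangian L = sqrt(1 + (y')^2) has no explicit y dependence, so ∂L/∂y = 0 and the Euler-Lagrange equation gives
    d/dx( y' / sqrt(1 + (y')^2) ) = 0  ⇒  y' / sqrt(1 + (y')^2) = const.
Hence y' is constant, so y(x) is affine.
Fitting the endpoints (-1, -6) and (4, 4):
    slope m = (4 − (-6)) / (4 − (-1)) = 2,
    intercept c = (-6) − m·(-1) = -4.
Extremal: y(x) = 2 x - 4.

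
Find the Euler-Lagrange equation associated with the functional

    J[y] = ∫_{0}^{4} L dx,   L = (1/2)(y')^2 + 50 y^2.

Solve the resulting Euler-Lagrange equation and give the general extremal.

The Lagrangian is L = (1/2)(y')^2 + 50 y^2.
∂L/∂y = 100y.
∂L/∂y' = y'.
The Euler-Lagrange equation d/dx(∂L/∂y') − ∂L/∂y = 0 becomes:
    y'' - 100 y = 0
General solution: y(x) = A e^(10x) + B e^(-10x), where A and B are arbitrary constants fixed by the endpoint conditions.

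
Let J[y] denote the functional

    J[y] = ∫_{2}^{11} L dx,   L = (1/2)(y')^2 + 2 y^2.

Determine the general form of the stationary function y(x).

The Lagrangian is L = (1/2)(y')^2 + 2 y^2.
∂L/∂y = 4y.
∂L/∂y' = y'.
The Euler-Lagrange equation d/dx(∂L/∂y') − ∂L/∂y = 0 becomes:
    y'' - 4 y = 0
General solution: y(x) = A e^(2x) + B e^(-2x), where A and B are arbitrary constants fixed by the endpoint conditions.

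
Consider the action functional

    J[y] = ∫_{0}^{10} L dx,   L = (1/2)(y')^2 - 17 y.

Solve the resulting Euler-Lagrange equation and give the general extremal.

The Lagrangian is L = (1/2)(y')^2 - 17 y.
∂L/∂y = -17.
∂L/∂y' = y'.
The Euler-Lagrange equation d/dx(∂L/∂y') − ∂L/∂y = 0 becomes:
    y'' + 17 = 0
General solution: y(x) = -(17/2) x^2 + A x + B, where A and B are arbitrary constants fixed by the endpoint conditions.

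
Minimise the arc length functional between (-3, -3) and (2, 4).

Arc-length functional: J[y] = ∫ sqrt(1 + (y')^2) dx.
Lagrangian L = sqrt(1 + (y')^2) has no explicit y dependence, so ∂L/∂y = 0 and the Euler-Lagrange equation gives
    d/dx( y' / sqrt(1 + (y')^2) ) = 0  ⇒  y' / sqrt(1 + (y')^2) = const.
Hence y' is constant, so y(x) is affine.
Fitting the endpoints (-3, -3) and (2, 4):
    slope m = (4 − (-3)) / (2 − (-3)) = 7/5,
    intercept c = (-3) − m·(-3) = 6/5.
Extremal: y(x) = (7/5) x + 6/5.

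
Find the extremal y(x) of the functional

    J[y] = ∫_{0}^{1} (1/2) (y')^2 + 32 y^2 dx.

The Lagrangian is L = (1/2) (y')^2 + 32 y^2.
Compute ∂L/∂y = 64y, ∂L/∂y' = y'.
The Euler-Lagrange equation d/dx(∂L/∂y') − ∂L/∂y = 0 reduces to
    y'' − 64 y = 0.
Its general solution is
    y(x) = A e^(8x) + B e^(−8x),
with A, B fixed by the endpoint conditions.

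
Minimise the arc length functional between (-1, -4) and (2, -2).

Arc-length functional: J[y] = ∫ sqrt(1 + (y')^2) dx.
Lagrangian L = sqrt(1 + (y')^2) has no explicit y dependence, so ∂L/∂y = 0 and the Euler-Lagrange equation gives
    d/dx( y' / sqrt(1 + (y')^2) ) = 0  ⇒  y' / sqrt(1 + (y')^2) = const.
Hence y' is constant, so y(x) is affine.
Fitting the endpoints (-1, -4) and (2, -2):
    slope m = ((-2) − (-4)) / (2 − (-1)) = 2/3,
    intercept c = (-4) − m·(-1) = -10/3.
Extremal: y(x) = (2/3) x - 10/3.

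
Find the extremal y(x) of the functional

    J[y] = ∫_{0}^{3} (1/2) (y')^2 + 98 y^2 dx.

The Lagrangian is L = (1/2) (y')^2 + 98 y^2.
Compute ∂L/∂y = 196y, ∂L/∂y' = y'.
The Euler-Lagrange equation d/dx(∂L/∂y') − ∂L/∂y = 0 reduces to
    y'' − 196 y = 0.
Its general solution is
    y(x) = A e^(14x) + B e^(−14x),
with A, B fixed by the endpoint conditions.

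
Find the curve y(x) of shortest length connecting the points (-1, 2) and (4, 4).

Arc-length functional: J[y] = ∫ sqrt(1 + (y')^2) dx.
Lagrangian L = sqrt(1 + (y')^2) has no explicit y dependence, so ∂L/∂y = 0 and the Euler-Lagrange equation gives
    d/dx( y' / sqrt(1 + (y')^2) ) = 0  ⇒  y' / sqrt(1 + (y')^2) = const.
Hence y' is constant, so y(x) is affine.
Fitting the endpoints (-1, 2) and (4, 4):
    slope m = (4 − 2) / (4 − (-1)) = 2/5,
    intercept c = 2 − m·(-1) = 12/5.
Extremal: y(x) = (2/5) x + 12/5.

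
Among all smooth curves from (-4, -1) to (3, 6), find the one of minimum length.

Arc-length functional: J[y] = ∫ sqrt(1 + (y')^2) dx.
Lagrangian L = sqrt(1 + (y')^2) has no explicit y dependence, so ∂L/∂y = 0 and the Euler-Lagrange equation gives
    d/dx( y' / sqrt(1 + (y')^2) ) = 0  ⇒  y' / sqrt(1 + (y')^2) = const.
Hence y' is constant, so y(x) is affine.
Fitting the endpoints (-4, -1) and (3, 6):
    slope m = (6 − (-1)) / (3 − (-4)) = 1,
    intercept c = (-1) − m·(-4) = 3.
Extremal: y(x) = x + 3.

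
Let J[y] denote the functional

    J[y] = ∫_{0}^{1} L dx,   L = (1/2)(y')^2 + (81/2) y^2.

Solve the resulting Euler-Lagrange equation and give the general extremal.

The Lagrangian is L = (1/2)(y')^2 + (81/2) y^2.
∂L/∂y = 81y.
∂L/∂y' = y'.
The Euler-Lagrange equation d/dx(∂L/∂y') − ∂L/∂y = 0 becomes:
    y'' - 81 y = 0
General solution: y(x) = A e^(9x) + B e^(-9x), where A and B are arbitrary constants fixed by the endpoint conditions.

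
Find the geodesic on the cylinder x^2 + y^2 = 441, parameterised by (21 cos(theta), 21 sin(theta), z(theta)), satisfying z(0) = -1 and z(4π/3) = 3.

Parameterise the cylinder of radius R = 21 as
    r(θ) = (21 cos θ, 21 sin θ, z(θ)).
The arc-length element is
    ds = sqrt(441 + (dz/dθ)^2) dθ,
so the Lagrangian is L = sqrt(441 + z'^2).
L depends on z' only, not on z or θ, so ∂L/∂z = 0 and
    ∂L/∂z' = z' / sqrt(441 + z'^2).
The Euler-Lagrange equation gives
    d/dθ( z' / sqrt(441 + z'^2) ) = 0,
so z' is constant. Integrating once:
    z(θ) = a θ + b,
a helix on the cylinder (a straight line when the cylinder is unrolled). The constants a, b are determined by the endpoint conditions.
With endpoint conditions z(0) = -1 and z(4π/3) = 3: from z(0) = b we get b = -1, and a·4π/3 + -1 = 3 gives a = 3/π, so
    z(θ) = (3/π) θ − 1.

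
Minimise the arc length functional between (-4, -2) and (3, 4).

Arc-length functional: J[y] = ∫ sqrt(1 + (y')^2) dx.
Lagrangian L = sqrt(1 + (y')^2) has no explicit y dependence, so ∂L/∂y = 0 and the Euler-Lagrange equation gives
    d/dx( y' / sqrt(1 + (y')^2) ) = 0  ⇒  y' / sqrt(1 + (y')^2) = const.
Hence y' is constant, so y(x) is affine.
Fitting the endpoints (-4, -2) and (3, 4):
    slope m = (4 − (-2)) / (3 − (-4)) = 6/7,
    intercept c = (-2) − m·(-4) = 10/7.
Extremal: y(x) = (6/7) x + 10/7.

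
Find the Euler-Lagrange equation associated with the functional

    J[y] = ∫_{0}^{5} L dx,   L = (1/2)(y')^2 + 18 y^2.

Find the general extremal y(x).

The Lagrangian is L = (1/2)(y')^2 + 18 y^2.
∂L/∂y = 36y.
∂L/∂y' = y'.
The Euler-Lagrange equation d/dx(∂L/∂y') − ∂L/∂y = 0 becomes:
    y'' - 36 y = 0
General solution: y(x) = A e^(6x) + B e^(-6x), where A and B are arbitrary constants fixed by the endpoint conditions.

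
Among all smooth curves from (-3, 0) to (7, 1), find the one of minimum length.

Arc-length functional: J[y] = ∫ sqrt(1 + (y')^2) dx.
Lagrangian L = sqrt(1 + (y')^2) has no explicit y dependence, so ∂L/∂y = 0 and the Euler-Lagrange equation gives
    d/dx( y' / sqrt(1 + (y')^2) ) = 0  ⇒  y' / sqrt(1 + (y')^2) = const.
Hence y' is constant, so y(x) is affine.
Fitting the endpoints (-3, 0) and (7, 1):
    slope m = (1 − 0) / (7 − (-3)) = 1/10,
    intercept c = 0 − m·(-3) = 3/10.
Extremal: y(x) = (1/10) x + 3/10.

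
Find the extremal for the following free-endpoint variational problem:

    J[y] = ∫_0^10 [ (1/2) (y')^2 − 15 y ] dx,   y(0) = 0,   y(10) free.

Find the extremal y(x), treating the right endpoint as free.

The Lagrangian L = (1/2) (y')^2 − 15 y gives
    ∂L/∂y = −15,   ∂L/∂y' = y'.
Euler-Lagrange: d/dx(y') − (−15) = 0, i.e. y'' + 15 = 0, so
    y(x) = −(15/2) x^2 + C1 x + C2.
Fixed left endpoint y(0) = 0 ⇒ C2 = 0.
The right endpoint x = 10 is free, so the natural (transversality) condition is ∂L/∂y' |_{x=10} = 0, i.e. y'(10) = 0.
Compute y'(x) = −15 x + C1, so y'(10) = −150 + C1 = 0 ⇒ C1 = 150.
Therefore the extremal is
    y(x) = −(15/2) x^2 + 150 x.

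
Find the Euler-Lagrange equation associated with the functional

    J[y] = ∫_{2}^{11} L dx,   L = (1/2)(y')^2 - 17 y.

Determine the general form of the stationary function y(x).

The Lagrangian is L = (1/2)(y')^2 - 17 y.
∂L/∂y = -17.
∂L/∂y' = y'.
The Euler-Lagrange equation d/dx(∂L/∂y') − ∂L/∂y = 0 becomes:
    y'' + 17 = 0
General solution: y(x) = -(17/2) x^2 + A x + B, where A and B are arbitrary constants fixed by the endpoint conditions.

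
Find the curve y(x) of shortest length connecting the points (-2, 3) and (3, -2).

Arc-length functional: J[y] = ∫ sqrt(1 + (y')^2) dx.
Lagrangian L = sqrt(1 + (y')^2) has no explicit y dependence, so ∂L/∂y = 0 and the Euler-Lagrange equation gives
    d/dx( y' / sqrt(1 + (y')^2) ) = 0  ⇒  y' / sqrt(1 + (y')^2) = const.
Hence y' is constant, so y(x) is affine.
Fitting the endpoints (-2, 3) and (3, -2):
    slope m = ((-2) − 3) / (3 − (-2)) = -1,
    intercept c = 3 − m·(-2) = 1.
Extremal: y(x) = -x + 1.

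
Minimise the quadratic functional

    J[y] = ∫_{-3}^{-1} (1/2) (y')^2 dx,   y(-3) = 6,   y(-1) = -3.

The Lagrangian is L = (1/2) (y')^2.
Compute ∂L/∂y = 0, ∂L/∂y' = y'.
The Euler-Lagrange equation d/dx(∂L/∂y') − ∂L/∂y = 0 reduces to
    y'' = 0.
Its general solution is
    y(x) = A x + B,
with A, B fixed by the endpoint conditions.
Applying the endpoint conditions y(-3) = 6 and y(-1) = -3: solve A·-3 + B = 6 and A·-1 + B = -3. Subtracting gives A(-1 − -3) = -3 − 6, so A = -9/2, and B = 6 − A·-3 = -15/2. Therefore
    y(x) = (-9/2) x - 15/2.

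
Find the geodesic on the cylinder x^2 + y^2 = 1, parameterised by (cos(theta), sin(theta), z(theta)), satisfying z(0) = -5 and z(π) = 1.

Parameterise the cylinder of radius R = 1 as
    r(θ) = (cos θ, sin θ, z(θ)).
The arc-length element is
    ds = sqrt(1 + (dz/dθ)^2) dθ,
so the Lagrangian is L = sqrt(1 + z'^2).
L depends on z' only, not on z or θ, so ∂L/∂z = 0 and
    ∂L/∂z' = z' / sqrt(1 + z'^2).
The Euler-Lagrange equation gives
    d/dθ( z' / sqrt(1 + z'^2) ) = 0,
so z' is constant. Integrating once:
    z(θ) = a θ + b,
a helix on the cylinder (a straight line when the cylinder is unrolled). The constants a, b are determined by the endpoint conditions.
With endpoint conditions z(0) = -5 and z(π) = 1: from z(0) = b we get b = -5, and a·π + -5 = 1 gives a = 6/π, so
    z(θ) = (6/π) θ − 5.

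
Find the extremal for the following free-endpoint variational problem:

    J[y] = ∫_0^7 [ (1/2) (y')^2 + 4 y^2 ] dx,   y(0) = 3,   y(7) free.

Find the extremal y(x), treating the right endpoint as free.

The Lagrangian L = (1/2) (y')^2 + 4 y^2 gives
    ∂L/∂y = 8 y,   ∂L/∂y' = y'.
Euler-Lagrange: y'' − 8 y = 0.
With k = sqrt(8), the general solution is
    y(x) = A cosh(sqrt(8) x) + B sinh(sqrt(8) x).
Fixed left endpoint y(0) = 3 ⇒ A = 3.
The right endpoint x = 7 is free, so the natural (transversality) condition is ∂L/∂y' |_{x=7} = 0, i.e. y'(7) = 0.
Compute y'(x) = A k sinh(k x) + B k cosh(k x), so
    y'(7) = A k sinh(k·7) + B k cosh(k·7) = 0
    ⇒ B = −A tanh(k·7) = − 3 tanh(sqrt(8)·7).
Therefore the extremal is
    y(x) = 3 cosh(sqrt(8) x) − 3 tanh(sqrt(8)·7) sinh(sqrt(8) x).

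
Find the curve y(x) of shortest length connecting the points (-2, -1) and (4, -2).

Arc-length functional: J[y] = ∫ sqrt(1 + (y')^2) dx.
Lagrangian L = sqrt(1 + (y')^2) has no explicit y dependence, so ∂L/∂y = 0 and the Euler-Lagrange equation gives
    d/dx( y' / sqrt(1 + (y')^2) ) = 0  ⇒  y' / sqrt(1 + (y')^2) = const.
Hence y' is constant, so y(x) is affine.
Fitting the endpoints (-2, -1) and (4, -2):
    slope m = ((-2) − (-1)) / (4 − (-2)) = -1/6,
    intercept c = (-1) − m·(-2) = -4/3.
Extremal: y(x) = (-1/6) x - 4/3.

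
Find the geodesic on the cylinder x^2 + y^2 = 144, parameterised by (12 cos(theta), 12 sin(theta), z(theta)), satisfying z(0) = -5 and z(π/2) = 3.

Parameterise the cylinder of radius R = 12 as
    r(θ) = (12 cos θ, 12 sin θ, z(θ)).
The arc-length element is
    ds = sqrt(144 + (dz/dθ)^2) dθ,
so the Lagrangian is L = sqrt(144 + z'^2).
L depends on z' only, not on z or θ, so ∂L/∂z = 0 and
    ∂L/∂z' = z' / sqrt(144 + z'^2).
The Euler-Lagrange equation gives
    d/dθ( z' / sqrt(144 + z'^2) ) = 0,
so z' is constant. Integrating once:
    z(θ) = a θ + b,
a helix on the cylinder (a straight line when the cylinder is unrolled). The constants a, b are determined by the endpoint conditions.
With endpoint conditions z(0) = -5 and z(π/2) = 3: from z(0) = b we get b = -5, and a·π/2 + -5 = 3 gives a = 16/π, so
    z(θ) = (16/π) θ − 5.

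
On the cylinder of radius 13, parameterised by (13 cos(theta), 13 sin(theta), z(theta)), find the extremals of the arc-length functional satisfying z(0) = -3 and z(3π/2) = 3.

Parameterise the cylinder of radius R = 13 as
    r(θ) = (13 cos θ, 13 sin θ, z(θ)).
The arc-length element is
    ds = sqrt(169 + (dz/dθ)^2) dθ,
so the Lagrangian is L = sqrt(169 + z'^2).
L depends on z' only, not on z or θ, so ∂L/∂z = 0 and
    ∂L/∂z' = z' / sqrt(169 + z'^2).
The Euler-Lagrange equation gives
    d/dθ( z' / sqrt(169 + z'^2) ) = 0,
so z' is constant. Integrating once:
    z(θ) = a θ + b,
a helix on the cylinder (a straight line when the cylinder is unrolled). The constants a, b are determined by the endpoint conditions.
With endpoint conditions z(0) = -3 and z(3π/2) = 3: from z(0) = b we get b = -3, and a·3π/2 + -3 = 3 gives a = 4/π, so
    z(θ) = (4/π) θ − 3.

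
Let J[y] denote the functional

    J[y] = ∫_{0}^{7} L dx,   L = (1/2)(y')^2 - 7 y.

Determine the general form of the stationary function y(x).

The Lagrangian is L = (1/2)(y')^2 - 7 y.
∂L/∂y = -7.
∂L/∂y' = y'.
The Euler-Lagrange equation d/dx(∂L/∂y') − ∂L/∂y = 0 becomes:
    y'' + 7 = 0
General solution: y(x) = -(7/2) x^2 + A x + B, where A and B are arbitrary constants fixed by the endpoint conditions.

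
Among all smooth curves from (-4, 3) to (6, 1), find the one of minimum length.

Arc-length functional: J[y] = ∫ sqrt(1 + (y')^2) dx.
Lagrangian L = sqrt(1 + (y')^2) has no explicit y dependence, so ∂L/∂y = 0 and the Euler-Lagrange equation gives
    d/dx( y' / sqrt(1 + (y')^2) ) = 0  ⇒  y' / sqrt(1 + (y')^2) = const.
Hence y' is constant, so y(x) is affine.
Fitting the endpoints (-4, 3) and (6, 1):
    slope m = (1 − 3) / (6 − (-4)) = -1/5,
    intercept c = 3 − m·(-4) = 11/5.
Extremal: y(x) = (-1/5) x + 11/5.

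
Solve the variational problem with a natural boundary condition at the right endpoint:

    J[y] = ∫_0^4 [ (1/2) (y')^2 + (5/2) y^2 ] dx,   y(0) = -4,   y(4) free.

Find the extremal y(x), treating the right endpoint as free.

The Lagrangian L = (1/2) (y')^2 + (5/2) y^2 gives
    ∂L/∂y = 5 y,   ∂L/∂y' = y'.
Euler-Lagrange: y'' − 5 y = 0.
With k = sqrt(5), the general solution is
    y(x) = A cosh(sqrt(5) x) + B sinh(sqrt(5) x).
Fixed left endpoint y(0) = -4 ⇒ A = -4.
The right endpoint x = 4 is free, so the natural (transversality) condition is ∂L/∂y' |_{x=4} = 0, i.e. y'(4) = 0.
Compute y'(x) = A k sinh(k x) + B k cosh(k x), so
    y'(4) = A k sinh(k·4) + B k cosh(k·4) = 0
    ⇒ B = −A tanh(k·4) = 4 tanh(sqrt(5)·4).
Therefore the extremal is
    y(x) = −4 cosh(sqrt(5) x) + 4 tanh(sqrt(5)·4) sinh(sqrt(5) x).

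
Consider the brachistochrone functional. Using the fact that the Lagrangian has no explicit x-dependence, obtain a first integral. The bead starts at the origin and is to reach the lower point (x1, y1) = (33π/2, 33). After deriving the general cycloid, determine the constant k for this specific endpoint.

The Lagrangian L = sqrt((1 + y'^2) / y) has no explicit x dependence, so the Beltrami identity applies:
    L − y' ∂L/∂y' = C.
Compute ∂L/∂y' = y' / sqrt(y (1 + y'^2)).
Substitute:
    sqrt((1 + y'^2)/y) − y'·y' / sqrt(y (1 + y'^2))
    = (1 + y'^2) / sqrt(y (1 + y'^2)) − y'^2 / sqrt(y (1 + y'^2))
    = 1 / sqrt(y (1 + y'^2)) = C.
Squaring and rearranging gives the first integral
    y (1 + y'^2) = 1/C^2 =: k   (constant).
Solving this first-order ODE by the substitution
    y = (k/2)(1 − cos θ)
yields the cycloid parameterisation
    x(θ) = (k/2)(θ − sin θ),   y(θ) = (k/2)(1 − cos θ).
The constant k is fixed by the endpoint condition.
Now fit the given lower endpoint (x1, y1) = (33π/2, 33). At the bottom of the first arch (θ = π), the parametric equations give
    y(π) = (k/2)(1 − cos π) = k,
    x(π) = (k/2)(π − sin π) = kπ/2.
Matching y(π) = 33 gives k = 33, consistent with x(π) = 33π/2. Therefore the specific cycloid is
    x(θ) = (33/2)(θ − sin θ),   y(θ) = (33/2)(1 − cos θ).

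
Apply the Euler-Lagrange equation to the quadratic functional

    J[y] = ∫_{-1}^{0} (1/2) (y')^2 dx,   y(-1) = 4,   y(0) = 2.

The Lagrangian is L = (1/2) (y')^2.
Compute ∂L/∂y = 0, ∂L/∂y' = y'.
The Euler-Lagrange equation d/dx(∂L/∂y') − ∂L/∂y = 0 reduces to
    y'' = 0.
Its general solution is
    y(x) = A x + B,
with A, B fixed by the endpoint conditions.
Applying the endpoint conditions y(-1) = 4 and y(0) = 2: solve A·-1 + B = 4 and A·0 + B = 2. Subtracting gives A(0 − -1) = 2 − 4, so A = -2, and B = 4 − A·-1 = 2. Therefore
    y(x) = -2 x + 2.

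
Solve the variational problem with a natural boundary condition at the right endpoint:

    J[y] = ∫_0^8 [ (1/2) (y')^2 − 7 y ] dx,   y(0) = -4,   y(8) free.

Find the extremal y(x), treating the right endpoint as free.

The Lagrangian L = (1/2) (y')^2 − 7 y gives
    ∂L/∂y = −7,   ∂L/∂y' = y'.
Euler-Lagrange: d/dx(y') − (−7) = 0, i.e. y'' + 7 = 0, so
    y(x) = −(7/2) x^2 + C1 x + C2.
Fixed left endpoint y(0) = -4 ⇒ C2 = -4.
The right endpoint x = 8 is free, so the natural (transversality) condition is ∂L/∂y' |_{x=8} = 0, i.e. y'(8) = 0.
Compute y'(x) = −7 x + C1, so y'(8) = −56 + C1 = 0 ⇒ C1 = 56.
Therefore the extremal is
    y(x) = −(7/2) x^2 + 56 x − 4.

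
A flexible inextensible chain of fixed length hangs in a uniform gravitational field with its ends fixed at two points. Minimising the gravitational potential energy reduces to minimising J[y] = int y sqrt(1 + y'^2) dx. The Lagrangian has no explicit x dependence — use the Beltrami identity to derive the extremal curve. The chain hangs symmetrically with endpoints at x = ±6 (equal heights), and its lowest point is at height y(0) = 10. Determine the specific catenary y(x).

The Lagrangian L(y, y') = y sqrt(1 + y'^2) has no explicit x dependence, so the Beltrami identity applies:
    L − y' ∂L/∂y' = C.
Compute ∂L/∂y' = y · y' / sqrt(1 + y'^2). Then
    L − y' ∂L/∂y'
    = y sqrt(1 + y'^2) − y · y'^2 / sqrt(1 + y'^2)
    = y (1 + y'^2 − y'^2) / sqrt(1 + y'^2)
    = y / sqrt(1 + y'^2) = C.
Squaring gives y^2 = C^2 (1 + y'^2), i.e.
    y'^2 = y^2 / C^2 − 1.
Separating variables,
    dy / sqrt(y^2 − C^2) = dx / C,
and integrating gives arccosh(y / C) = (x − a)/C, so
    y(x) = C cosh((x − a)/C),
the catenary. The constants C and a are fixed by the two endpoint conditions (and, for the hanging-chain problem, the length constraint selects C).
Now fit the given data. The endpoints x = ±6 are symmetric at equal height, so the catenary is even about its minimum: a = 0 and y(x) = C cosh(x/C). The lowest point is y(0) = C cosh(0) = C, and we are told y(0) = 10, so C = 10. Therefore
    y(x) = 10 cosh(x/10),
and at the endpoints
    y(±6) = 10 cosh(6/10).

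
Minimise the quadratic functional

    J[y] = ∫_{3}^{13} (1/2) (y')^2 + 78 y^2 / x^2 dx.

The Lagrangian is L = (1/2) (y')^2 + 78 y^2 / x^2.
Compute ∂L/∂y = 156y/x^2, ∂L/∂y' = y'.
The Euler-Lagrange equation d/dx(∂L/∂y') − ∂L/∂y = 0 reduces to
    y'' − 156/x^2 · y = 0  (x > 0).
Its general solution is
    y(x) = A x^13 + B x^(-12),
with A, B fixed by the endpoint conditions.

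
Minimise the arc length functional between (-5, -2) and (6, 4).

Arc-length functional: J[y] = ∫ sqrt(1 + (y')^2) dx.
Lagrangian L = sqrt(1 + (y')^2) has no explicit y dependence, so ∂L/∂y = 0 and the Euler-Lagrange equation gives
    d/dx( y' / sqrt(1 + (y')^2) ) = 0  ⇒  y' / sqrt(1 + (y')^2) = const.
Hence y' is constant, so y(x) is affine.
Fitting the endpoints (-5, -2) and (6, 4):
    slope m = (4 − (-2)) / (6 − (-5)) = 6/11,
    intercept c = (-2) − m·(-5) = 8/11.
Extremal: y(x) = (6/11) x + 8/11.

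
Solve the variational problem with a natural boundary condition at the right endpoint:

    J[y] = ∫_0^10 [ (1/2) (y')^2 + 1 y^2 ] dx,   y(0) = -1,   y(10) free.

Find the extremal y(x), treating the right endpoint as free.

The Lagrangian L = (1/2) (y')^2 + 1 y^2 gives
    ∂L/∂y = 2 y,   ∂L/∂y' = y'.
Euler-Lagrange: y'' − 2 y = 0.
With k = sqrt(2), the general solution is
    y(x) = A cosh(sqrt(2) x) + B sinh(sqrt(2) x).
Fixed left endpoint y(0) = -1 ⇒ A = -1.
The right endpoint x = 10 is free, so the natural (transversality) condition is ∂L/∂y' |_{x=10} = 0, i.e. y'(10) = 0.
Compute y'(x) = A k sinh(k x) + B k cosh(k x), so
    y'(10) = A k sinh(k·10) + B k cosh(k·10) = 0
    ⇒ B = −A tanh(k·10) = tanh(sqrt(2)·10).
Therefore the extremal is
    y(x) = −cosh(sqrt(2) x) + tanh(sqrt(2)·10) sinh(sqrt(2) x).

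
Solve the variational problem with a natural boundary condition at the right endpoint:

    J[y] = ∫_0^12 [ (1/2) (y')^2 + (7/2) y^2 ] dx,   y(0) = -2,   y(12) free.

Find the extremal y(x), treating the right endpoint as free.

The Lagrangian L = (1/2) (y')^2 + (7/2) y^2 gives
    ∂L/∂y = 7 y,   ∂L/∂y' = y'.
Euler-Lagrange: y'' − 7 y = 0.
With k = sqrt(7), the general solution is
    y(x) = A cosh(sqrt(7) x) + B sinh(sqrt(7) x).
Fixed left endpoint y(0) = -2 ⇒ A = -2.
The right endpoint x = 12 is free, so the natural (transversality) condition is ∂L/∂y' |_{x=12} = 0, i.e. y'(12) = 0.
Compute y'(x) = A k sinh(k x) + B k cosh(k x), so
    y'(12) = A k sinh(k·12) + B k cosh(k·12) = 0
    ⇒ B = −A tanh(k·12) = 2 tanh(sqrt(7)·12).
Therefore the extremal is
    y(x) = −2 cosh(sqrt(7) x) + 2 tanh(sqrt(7)·12) sinh(sqrt(7) x).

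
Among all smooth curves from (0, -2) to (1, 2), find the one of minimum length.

Arc-length functional: J[y] = ∫ sqrt(1 + (y')^2) dx.
Lagrangian L = sqrt(1 + (y')^2) has no explicit y dependence, so ∂L/∂y = 0 and the Euler-Lagrange equation gives
    d/dx( y' / sqrt(1 + (y')^2) ) = 0  ⇒  y' / sqrt(1 + (y')^2) = const.
Hence y' is constant, so y(x) is affine.
Fitting the endpoints (0, -2) and (1, 2):
    slope m = (2 − (-2)) / (1 − 0) = 4,
    intercept c = (-2) − m·0 = -2.
Extremal: y(x) = 4 x - 2.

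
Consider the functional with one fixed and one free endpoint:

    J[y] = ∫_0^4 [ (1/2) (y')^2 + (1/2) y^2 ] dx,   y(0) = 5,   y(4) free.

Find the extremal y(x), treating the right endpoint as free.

The Lagrangian L = (1/2) (y')^2 + (1/2) y^2 gives
    ∂L/∂y = 1 y,   ∂L/∂y' = y'.
Euler-Lagrange: y'' − y = 0.
With k = 1, the general solution is
    y(x) = A cosh(x) + B sinh(x).
Fixed left endpoint y(0) = 5 ⇒ A = 5.
The right endpoint x = 4 is free, so the natural (transversality) condition is ∂L/∂y' |_{x=4} = 0, i.e. y'(4) = 0.
Compute y'(x) = A k sinh(k x) + B k cosh(k x), so
    y'(4) = A k sinh(k·4) + B k cosh(k·4) = 0
    ⇒ B = −A tanh(k·4) = − 5 tanh(1·4).
Therefore the extremal is
    y(x) = 5 cosh(1 x) − 5 tanh(1·4) sinh(1 x).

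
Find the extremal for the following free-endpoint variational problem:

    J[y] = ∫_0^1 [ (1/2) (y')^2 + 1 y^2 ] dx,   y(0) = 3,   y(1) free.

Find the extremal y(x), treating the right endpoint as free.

The Lagrangian L = (1/2) (y')^2 + 1 y^2 gives
    ∂L/∂y = 2 y,   ∂L/∂y' = y'.
Euler-Lagrange: y'' − 2 y = 0.
With k = sqrt(2), the general solution is
    y(x) = A cosh(sqrt(2) x) + B sinh(sqrt(2) x).
Fixed left endpoint y(0) = 3 ⇒ A = 3.
The right endpoint x = 1 is free, so the natural (transversality) condition is ∂L/∂y' |_{x=1} = 0, i.e. y'(1) = 0.
Compute y'(x) = A k sinh(k x) + B k cosh(k x), so
    y'(1) = A k sinh(k·1) + B k cosh(k·1) = 0
    ⇒ B = −A tanh(k·1) = − 3 tanh(sqrt(2)·1).
Therefore the extremal is
    y(x) = 3 cosh(sqrt(2) x) − 3 tanh(sqrt(2)·1) sinh(sqrt(2) x).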